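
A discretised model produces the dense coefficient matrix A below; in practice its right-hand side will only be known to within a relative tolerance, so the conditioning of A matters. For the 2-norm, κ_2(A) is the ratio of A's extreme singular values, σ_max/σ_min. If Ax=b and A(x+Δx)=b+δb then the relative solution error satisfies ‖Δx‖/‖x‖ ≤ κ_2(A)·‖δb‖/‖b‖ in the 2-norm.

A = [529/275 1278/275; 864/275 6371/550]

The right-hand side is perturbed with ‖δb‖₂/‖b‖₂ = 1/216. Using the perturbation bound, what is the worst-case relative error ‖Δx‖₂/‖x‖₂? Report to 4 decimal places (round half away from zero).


AᵀA = [1026337/75625 3428334/75625; 3428334/75625 47122777/302500]; tr = 81965/484, det = 28561/484
eigenvalues of AᵀA: λ = (tr ± √(tr²−4·det))/2 = 169, 169/484
κ = σ_max/σ_min = 13/(13/22) = 22.0000
worst-case relative error ≤ 22.0000 × 1/216 = 0.1019

0.1019


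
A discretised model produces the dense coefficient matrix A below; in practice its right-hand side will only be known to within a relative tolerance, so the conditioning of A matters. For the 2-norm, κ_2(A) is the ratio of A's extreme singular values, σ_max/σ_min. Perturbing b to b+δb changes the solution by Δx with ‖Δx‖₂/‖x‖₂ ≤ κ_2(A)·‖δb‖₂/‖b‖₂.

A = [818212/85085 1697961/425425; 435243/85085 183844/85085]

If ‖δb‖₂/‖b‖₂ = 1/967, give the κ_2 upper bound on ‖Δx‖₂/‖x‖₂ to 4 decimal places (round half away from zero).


form AᵀA = [2971997737/25050025 6191612928/125250125; 6191612928/125250125 12899781889/626250625] with trace 515974706/3705625 and determinant 12117361/92640625
char-poly roots: 3481/25 and 3481/3705625
σ_max=√(3481/25)=(59/5), σ_min=√(3481/3705625)=(59/1925) → κ = 385.0000
perturbation bound = 385.0000·1/967 = 0.3981

0.3981


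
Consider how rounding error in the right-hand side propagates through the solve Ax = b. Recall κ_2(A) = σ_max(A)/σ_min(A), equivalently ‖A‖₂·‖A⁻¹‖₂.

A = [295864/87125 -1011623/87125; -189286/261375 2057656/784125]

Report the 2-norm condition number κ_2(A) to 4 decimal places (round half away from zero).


306.0000

M = AᵀA = [97995092/8128125 -1007812232/24384375; -1007812232/24384375 10366188797/73153125]. tr(M)=89985157/585225, det(M)=3694084/14630625
eigenvalues of AᵀA: λ = (tr ± √(tr²−4·det))/2 = 3844/25, 961/585225
σ_max=√(3844/25)=(62/5), σ_min=√(961/585225)=(31/765) → κ = 306.0000


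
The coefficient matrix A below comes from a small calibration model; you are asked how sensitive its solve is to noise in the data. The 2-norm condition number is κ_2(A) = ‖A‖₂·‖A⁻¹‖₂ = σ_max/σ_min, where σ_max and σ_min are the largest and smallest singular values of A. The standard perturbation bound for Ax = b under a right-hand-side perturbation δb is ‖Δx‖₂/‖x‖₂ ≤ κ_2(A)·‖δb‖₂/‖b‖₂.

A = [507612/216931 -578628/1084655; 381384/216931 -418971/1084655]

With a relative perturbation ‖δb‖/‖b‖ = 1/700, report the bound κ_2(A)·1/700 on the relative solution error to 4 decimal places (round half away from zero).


0.3779

M = AᵀA = [403123698000/47059058761 -90701470440/47059058761; -90701470440/47059058761 20413882449/47059058761]. tr(M)=251955729/27994681, det(M)=32400/27994681
solving λ² − 251955729/27994681·λ + 32400/27994681 = 0 gives λ = 9, 3600/27994681
κ_2(A) = √(λ_max/λ_min) = √(9 / (3600/27994681)) = 264.5500
bound on ‖Δx‖/‖x‖: κ·ε = 264.5500·1/700 = 0.3779


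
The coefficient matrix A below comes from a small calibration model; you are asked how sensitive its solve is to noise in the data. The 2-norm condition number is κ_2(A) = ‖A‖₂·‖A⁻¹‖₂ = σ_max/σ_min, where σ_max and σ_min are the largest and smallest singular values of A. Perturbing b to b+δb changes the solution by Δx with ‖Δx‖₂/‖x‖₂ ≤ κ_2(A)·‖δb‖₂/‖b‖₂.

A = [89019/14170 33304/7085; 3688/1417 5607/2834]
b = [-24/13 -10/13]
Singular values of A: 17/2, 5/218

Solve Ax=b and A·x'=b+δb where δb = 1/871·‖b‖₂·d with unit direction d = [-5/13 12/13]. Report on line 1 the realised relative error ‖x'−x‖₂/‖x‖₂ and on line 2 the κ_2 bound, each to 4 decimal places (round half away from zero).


largest singular value 17/2, smallest 5/218
κ = σ_max/σ_min = (17/2)/(5/218) = 370.6000
bound on ‖Δx‖/‖x‖: κ·ε = 370.6000·1/871 = 0.4255
solve Ax = b  →  x = [-0.1882 -0.1412]
‖b‖ = 2.0000, ‖x‖ = 0.2353
δb = ε·‖b‖·d = [-0.0009 0.0021]; solving A·Δx = δb gives ‖Δx‖ = 0.1001
relative error = 0.4255
realised/bound = 1 exactly: the bound is attained for this b and d

0.4255
0.4255


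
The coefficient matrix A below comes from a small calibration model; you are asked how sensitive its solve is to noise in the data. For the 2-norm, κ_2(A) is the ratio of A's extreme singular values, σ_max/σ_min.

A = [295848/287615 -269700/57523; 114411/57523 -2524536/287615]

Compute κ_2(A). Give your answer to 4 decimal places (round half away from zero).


form AᵀA = [414772962129/82722388225 -368624893896/16544477645; -368624893896/16544477645 8191734265296/82722388225] with trace 204794937/1968409 and determinant 108243216/1230255625
λ_max, λ_min = (204794937/1968409 ± √26212251620338977249/2421646244550625)/2 = 2601/25, 41616/49210225
κ = σ_max/σ_min = (51/5)/(204/7015) = 350.7500

350.7500


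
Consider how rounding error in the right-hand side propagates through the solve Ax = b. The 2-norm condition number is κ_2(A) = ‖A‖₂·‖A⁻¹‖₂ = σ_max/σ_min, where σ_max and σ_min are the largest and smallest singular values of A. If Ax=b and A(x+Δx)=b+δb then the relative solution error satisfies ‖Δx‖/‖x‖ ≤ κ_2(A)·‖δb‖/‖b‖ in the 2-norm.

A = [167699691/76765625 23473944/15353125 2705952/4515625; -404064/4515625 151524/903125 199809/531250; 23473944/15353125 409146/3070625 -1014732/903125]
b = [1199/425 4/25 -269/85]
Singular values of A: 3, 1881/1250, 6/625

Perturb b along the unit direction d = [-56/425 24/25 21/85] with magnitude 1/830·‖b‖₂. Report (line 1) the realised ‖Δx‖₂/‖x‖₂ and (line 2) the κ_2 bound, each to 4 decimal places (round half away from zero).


0.0051
0.3765

σ_max = 3, σ_min = 6/625
condition number: 3 ÷ (6/625) = 312.5000
bound on ‖Δx‖/‖x‖: κ·ε = 312.5000·1/830 = 0.3765
solve Ax = b  →  x = [-43.5471 82.3592 -46.6742]
2-norm of b is 4.2426; of x, 104.2011
re-solving with b+δb shifts x by Δx of norm 0.5325
dividing the unrounded norms, ‖Δx‖/‖x‖ = 0.0051
realised/bound (from unrounded values) ≈ 0.0136


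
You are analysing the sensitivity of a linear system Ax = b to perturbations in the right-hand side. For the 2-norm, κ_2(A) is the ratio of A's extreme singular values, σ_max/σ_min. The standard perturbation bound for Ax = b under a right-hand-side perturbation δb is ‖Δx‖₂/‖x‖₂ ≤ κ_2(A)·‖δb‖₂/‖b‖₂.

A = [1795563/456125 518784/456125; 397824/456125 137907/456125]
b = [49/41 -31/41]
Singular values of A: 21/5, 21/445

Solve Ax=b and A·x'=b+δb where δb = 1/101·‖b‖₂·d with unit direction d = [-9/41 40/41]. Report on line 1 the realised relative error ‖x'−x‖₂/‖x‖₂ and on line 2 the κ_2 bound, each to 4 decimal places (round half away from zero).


largest singular value 21/5, smallest 21/445
κ_2(A) = (21/5) / (21/445) = 89.0000
perturbation bound = 89.0000·1/101 = 0.8812
solve Ax = b  →  x = [6.1619 -20.2762]
2-norm of b is 1.4142; of x, 21.1918
with δb = [-0.0031 0.0137], A·Δx = δb → ‖Δx‖ = 0.2967
realised ‖Δx‖/‖x‖ = 0.0140
so the bound overstates the realised error by a factor of ≈ 62.9365 (computed from the unrounded values)

0.0140
0.8812


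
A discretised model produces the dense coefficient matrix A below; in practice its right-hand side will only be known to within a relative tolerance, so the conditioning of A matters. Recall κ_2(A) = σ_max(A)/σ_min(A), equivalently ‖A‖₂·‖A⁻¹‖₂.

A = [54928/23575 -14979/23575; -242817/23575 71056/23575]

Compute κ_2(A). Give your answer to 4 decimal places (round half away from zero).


form AᵀA = [36869233/330625 -10753344/330625; -10753344/330625 3137017/330625] with trace 64010/529 and determinant 121/529
solving λ² − 64010/529·λ + 121/529 = 0 gives λ = 121, 1/529
κ_2(A) = √(λ_max/λ_min) = √(121 / (1/529)) = 253.0000

253.0000


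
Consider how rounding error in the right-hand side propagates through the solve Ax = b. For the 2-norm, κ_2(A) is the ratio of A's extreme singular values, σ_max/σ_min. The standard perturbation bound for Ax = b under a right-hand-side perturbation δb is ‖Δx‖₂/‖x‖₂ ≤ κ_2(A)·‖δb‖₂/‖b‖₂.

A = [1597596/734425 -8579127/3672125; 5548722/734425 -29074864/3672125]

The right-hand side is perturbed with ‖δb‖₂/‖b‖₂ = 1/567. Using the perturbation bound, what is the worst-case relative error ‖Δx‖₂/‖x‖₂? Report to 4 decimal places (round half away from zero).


0.5360

AᵀA = [53345006100/863008129 -280054906404/4315040645; -280054906404/4315040645 1470318618721/21575203225]; tr = 3334059181/25654225, det = 4691556/25654225
solving λ² − 3334059181/25654225·λ + 4691556/25654225 = 0 gives λ = 3249/25, 1444/1026169
so κ_2 = √((3249/25) / (1444/1026169)) = 303.9000
bound on ‖Δx‖/‖x‖: κ·ε = 303.9000·1/567 = 0.5360


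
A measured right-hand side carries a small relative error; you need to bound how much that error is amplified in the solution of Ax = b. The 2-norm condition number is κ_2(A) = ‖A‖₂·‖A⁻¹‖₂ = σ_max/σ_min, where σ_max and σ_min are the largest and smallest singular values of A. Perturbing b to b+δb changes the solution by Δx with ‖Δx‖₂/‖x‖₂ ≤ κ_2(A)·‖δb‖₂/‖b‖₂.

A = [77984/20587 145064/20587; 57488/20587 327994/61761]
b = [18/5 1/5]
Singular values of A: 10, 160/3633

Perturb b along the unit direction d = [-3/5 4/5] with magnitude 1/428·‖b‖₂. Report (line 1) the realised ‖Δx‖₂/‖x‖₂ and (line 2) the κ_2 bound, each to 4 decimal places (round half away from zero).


0.0042
0.5305

σ_max = 10, σ_min = 160/3633
κ = σ_max/σ_min = 10/(160/3633) = 227.0625
κ_2(A)·‖δb‖/‖b‖ = 0.5305
solve Ax = b  →  x = [40.2110 -21.1059]
‖b‖₂ = 3.6056 and ‖x‖₂ = 45.4135
Δx = A⁻¹·δb where δb = 1/428·3.6056·d; ‖Δx‖ = 0.1913
dividing the unrounded norms, ‖Δx‖/‖x‖ = 0.0042
so the bound overstates the realised error by a factor of ≈ 125.9544 (computed from the unrounded values)


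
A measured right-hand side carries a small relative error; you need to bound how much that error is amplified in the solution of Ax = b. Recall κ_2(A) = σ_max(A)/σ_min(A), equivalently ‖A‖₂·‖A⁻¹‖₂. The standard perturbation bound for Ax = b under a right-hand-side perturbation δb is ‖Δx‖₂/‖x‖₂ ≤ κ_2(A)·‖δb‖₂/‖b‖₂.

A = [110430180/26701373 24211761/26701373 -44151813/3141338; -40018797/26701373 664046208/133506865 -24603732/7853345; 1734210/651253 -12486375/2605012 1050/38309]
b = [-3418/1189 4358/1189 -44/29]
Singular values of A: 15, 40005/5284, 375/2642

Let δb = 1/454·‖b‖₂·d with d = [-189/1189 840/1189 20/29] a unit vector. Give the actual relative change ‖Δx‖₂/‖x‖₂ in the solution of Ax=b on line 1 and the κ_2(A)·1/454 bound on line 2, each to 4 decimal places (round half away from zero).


0.0054
0.2328

largest singular value 15, smallest 375/2642
κ = σ_max/σ_min = 15/(375/2642) = 105.6800
bound on ‖Δx‖/‖x‖: κ·ε = 105.6800·1/454 = 0.2328
solve Ax = b  →  x = [11.6541 6.8143 4.0734]
‖b‖ = 4.8990, ‖x‖ = 14.1012
Δx = A⁻¹·δb where δb = 1/454·4.8990·d; ‖Δx‖ = 0.0760
realised ‖Δx‖/‖x‖ = 0.0054
tightness: 0.0054 against a bound of 0.2328 (unrounded ratio ≈ 0.0232)


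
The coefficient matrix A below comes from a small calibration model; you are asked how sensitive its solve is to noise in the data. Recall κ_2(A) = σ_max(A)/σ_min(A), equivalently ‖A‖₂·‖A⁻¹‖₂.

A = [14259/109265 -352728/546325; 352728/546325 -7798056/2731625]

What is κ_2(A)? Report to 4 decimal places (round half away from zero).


203.1250

form AᵀA = [77037489/177555625 -1711083528/887778125; -1711083528/887778125 38025046656/4438890625] with trace 23766201/2640625 and determinant 5184/2640625
λ_max, λ_min = (23766201/2640625 ± √564777553972401/6972900390625)/2 = 9, 576/2640625
σ_max=√9=3, σ_min=√(576/2640625)=(24/1625) → κ = 203.1250


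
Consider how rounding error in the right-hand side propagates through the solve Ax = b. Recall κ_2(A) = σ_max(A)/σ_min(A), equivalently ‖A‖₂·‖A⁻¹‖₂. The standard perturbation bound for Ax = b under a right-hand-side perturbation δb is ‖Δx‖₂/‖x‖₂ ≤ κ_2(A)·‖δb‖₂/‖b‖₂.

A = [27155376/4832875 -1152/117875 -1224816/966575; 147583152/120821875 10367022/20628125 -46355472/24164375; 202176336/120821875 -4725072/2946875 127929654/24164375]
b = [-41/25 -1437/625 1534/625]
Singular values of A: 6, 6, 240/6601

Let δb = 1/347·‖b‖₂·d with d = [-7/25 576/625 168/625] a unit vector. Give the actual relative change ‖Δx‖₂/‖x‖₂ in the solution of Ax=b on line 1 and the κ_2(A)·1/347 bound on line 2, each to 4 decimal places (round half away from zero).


from the listed singular values, σ₁ = 6, σ_n = 240/6601
condition number: 6 ÷ (240/6601) = 165.0250
bound on ‖Δx‖/‖x‖: κ·ε = 165.0250·1/347 = 0.4756
solve Ax = b  →  x = [-1.9103 -26.5440 -6.9719]
2-norm of b is 3.7417; of x, 27.5107
re-solving with b+δb shifts x by Δx of norm 0.2966
dividing the unrounded norms, ‖Δx‖/‖x‖ = 0.0108
tightness: 0.0108 against a bound of 0.4756 (unrounded ratio ≈ 0.0227)

0.0108
0.4756


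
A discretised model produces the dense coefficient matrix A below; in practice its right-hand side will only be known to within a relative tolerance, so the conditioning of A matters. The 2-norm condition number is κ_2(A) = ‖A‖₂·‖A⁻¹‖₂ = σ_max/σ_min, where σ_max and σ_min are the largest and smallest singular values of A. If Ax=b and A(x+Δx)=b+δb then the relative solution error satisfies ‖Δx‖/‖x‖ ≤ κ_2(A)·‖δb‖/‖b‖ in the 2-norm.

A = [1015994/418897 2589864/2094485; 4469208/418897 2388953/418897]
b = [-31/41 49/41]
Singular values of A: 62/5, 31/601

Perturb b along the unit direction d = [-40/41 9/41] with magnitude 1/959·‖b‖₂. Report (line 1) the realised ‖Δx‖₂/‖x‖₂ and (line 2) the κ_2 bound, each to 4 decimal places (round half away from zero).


0.0015
0.2507

largest singular value 62/5, smallest 31/601
κ = σ_max/σ_min = (62/5)/(31/601) = 240.4000
worst-case relative error ≤ 240.4000 × 1/959 = 0.2507
solve Ax = b  →  x = [-9.0522 17.1442]
‖b‖₂ = 1.4142 and ‖x‖₂ = 19.3873
with δb = [-0.0014 0.0003], A·Δx = δb → ‖Δx‖ = 0.0286
relative error = 0.0015
so the bound overstates the realised error by a factor of ≈ 169.9899 (computed from the unrounded values)


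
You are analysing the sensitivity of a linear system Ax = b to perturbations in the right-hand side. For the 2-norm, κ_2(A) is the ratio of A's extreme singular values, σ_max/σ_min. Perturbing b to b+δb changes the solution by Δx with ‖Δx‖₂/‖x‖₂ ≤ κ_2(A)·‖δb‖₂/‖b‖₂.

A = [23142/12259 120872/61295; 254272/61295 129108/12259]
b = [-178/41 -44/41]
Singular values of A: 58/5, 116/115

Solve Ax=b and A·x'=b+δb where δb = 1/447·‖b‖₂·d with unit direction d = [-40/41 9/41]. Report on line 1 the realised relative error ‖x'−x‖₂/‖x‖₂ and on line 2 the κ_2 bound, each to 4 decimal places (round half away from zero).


from the listed singular values, σ₁ = 58/5, σ_n = 116/115
κ = σ_max/σ_min = (58/5)/(116/115) = 11.5000
perturbation bound = 11.5000·1/447 = 0.0257
solve Ax = b  →  x = [-3.7268 1.3660]
‖b‖ = 4.4721, ‖x‖ = 3.9693
δb = ε·‖b‖·d = [-0.0098 0.0022]; solving A·Δx = δb gives ‖Δx‖ = 0.0099
relative error = 0.0025
realised/bound (from unrounded values) ≈ 0.0971

0.0025
0.0257


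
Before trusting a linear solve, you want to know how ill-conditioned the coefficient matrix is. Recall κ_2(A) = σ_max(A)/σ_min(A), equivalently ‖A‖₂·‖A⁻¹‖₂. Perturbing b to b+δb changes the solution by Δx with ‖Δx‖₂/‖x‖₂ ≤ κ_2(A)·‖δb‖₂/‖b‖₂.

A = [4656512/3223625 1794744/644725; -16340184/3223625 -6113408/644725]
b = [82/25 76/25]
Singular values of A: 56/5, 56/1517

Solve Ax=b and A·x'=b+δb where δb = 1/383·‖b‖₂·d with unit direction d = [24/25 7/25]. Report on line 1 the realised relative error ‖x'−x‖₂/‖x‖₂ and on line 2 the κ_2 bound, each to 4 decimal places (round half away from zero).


0.0029
0.7922

from the listed singular values, σ₁ = 56/5, σ_n = 56/1517
condition number: (56/5) ÷ (56/1517) = 303.4000
perturbation bound = 303.4000·1/383 = 0.7922
solve Ax = b  →  x = [-95.6933 50.8340]
‖b‖₂ = 4.4721 and ‖x‖₂ = 108.3573
Δx = A⁻¹·δb where δb = 1/383·4.4721·d; ‖Δx‖ = 0.3163
realised ‖Δx‖/‖x‖ = 0.0029
so the bound overstates the realised error by a factor of ≈ 271.3696 (computed from the unrounded values)


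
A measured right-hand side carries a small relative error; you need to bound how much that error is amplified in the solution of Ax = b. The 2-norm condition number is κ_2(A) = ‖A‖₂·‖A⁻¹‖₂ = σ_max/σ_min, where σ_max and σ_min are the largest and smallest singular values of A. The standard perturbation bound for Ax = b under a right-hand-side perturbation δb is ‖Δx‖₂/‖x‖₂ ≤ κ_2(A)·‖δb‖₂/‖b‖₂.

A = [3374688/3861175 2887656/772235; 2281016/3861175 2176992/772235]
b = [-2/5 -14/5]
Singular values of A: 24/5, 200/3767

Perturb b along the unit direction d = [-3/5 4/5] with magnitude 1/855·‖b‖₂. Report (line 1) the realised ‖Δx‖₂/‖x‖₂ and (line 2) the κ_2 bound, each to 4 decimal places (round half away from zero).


0.0017
0.1057

σ_max = 24/5, σ_min = 200/3767
κ = σ_max/σ_min = (24/5)/(200/3767) = 90.4080
κ_2(A)·‖δb‖/‖b‖ = 0.1057
solve Ax = b  →  x = [36.6598 -8.6755]
‖b‖ = 2.8284, ‖x‖ = 37.6723
with δb = [-0.0020 0.0026], A·Δx = δb → ‖Δx‖ = 0.0623
realised ‖Δx‖/‖x‖ = 0.0017
tightness: 0.0017 against a bound of 0.1057 (unrounded ratio ≈ 0.0156)


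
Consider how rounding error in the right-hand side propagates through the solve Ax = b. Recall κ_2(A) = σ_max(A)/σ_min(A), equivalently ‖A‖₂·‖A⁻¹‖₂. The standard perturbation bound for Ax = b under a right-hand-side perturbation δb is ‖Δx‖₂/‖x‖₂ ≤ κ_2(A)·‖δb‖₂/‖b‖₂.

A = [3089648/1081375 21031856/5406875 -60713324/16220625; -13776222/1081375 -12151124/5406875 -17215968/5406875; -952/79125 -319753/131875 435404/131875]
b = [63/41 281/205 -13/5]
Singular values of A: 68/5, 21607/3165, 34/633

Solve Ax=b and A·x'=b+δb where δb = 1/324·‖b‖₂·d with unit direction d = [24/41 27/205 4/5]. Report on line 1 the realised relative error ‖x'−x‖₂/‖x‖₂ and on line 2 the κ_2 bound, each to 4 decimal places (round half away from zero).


0.0102
0.7815

σ_max = 68/5, σ_min = 34/633
condition number: (68/5) ÷ (34/633) = 253.2000
κ_2(A)·‖δb‖/‖b‖ = 0.7815
solve Ax = b  →  x = [5.1424 -14.0512 -11.0877]
2-norm of b is 3.3166; of x, 18.6230
Δx = A⁻¹·δb where δb = 1/324·3.3166·d; ‖Δx‖ = 0.1906
realised ‖Δx‖/‖x‖ = 0.0102
realised/bound (from unrounded values) ≈ 0.0131


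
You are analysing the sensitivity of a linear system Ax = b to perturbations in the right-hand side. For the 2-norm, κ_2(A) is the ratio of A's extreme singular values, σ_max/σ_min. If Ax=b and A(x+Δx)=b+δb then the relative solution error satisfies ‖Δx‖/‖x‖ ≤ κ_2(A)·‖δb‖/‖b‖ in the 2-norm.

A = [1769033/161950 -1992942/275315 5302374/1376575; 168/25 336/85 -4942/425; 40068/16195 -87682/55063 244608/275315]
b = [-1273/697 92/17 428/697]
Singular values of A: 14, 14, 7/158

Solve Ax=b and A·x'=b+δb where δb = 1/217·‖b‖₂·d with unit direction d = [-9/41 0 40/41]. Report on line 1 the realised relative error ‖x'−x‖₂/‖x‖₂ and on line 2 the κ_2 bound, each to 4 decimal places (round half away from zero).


0.0265
1.4562

from the listed singular values, σ₁ = 14, σ_n = 7/158
κ = σ_max/σ_min = 14/(7/158) = 316.0000
worst-case relative error ≤ 316.0000 × 1/217 = 1.4562
solve Ax = b  →  x = [8.2171 18.2286 10.4800]
2-norm of b is 5.7446; of x, 22.5750
with δb = [-0.0058 0.0000 0.0258], A·Δx = δb → ‖Δx‖ = 0.5975
dividing the unrounded norms, ‖Δx‖/‖x‖ = 0.0265
tightness: 0.0265 against a bound of 1.4562 (unrounded ratio ≈ 0.0182)


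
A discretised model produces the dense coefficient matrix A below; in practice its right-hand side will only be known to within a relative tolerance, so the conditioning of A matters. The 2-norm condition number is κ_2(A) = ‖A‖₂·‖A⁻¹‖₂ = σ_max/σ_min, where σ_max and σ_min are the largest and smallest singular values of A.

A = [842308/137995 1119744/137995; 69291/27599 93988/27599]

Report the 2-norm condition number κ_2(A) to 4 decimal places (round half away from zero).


291.9125

form AᵀA = [4908365881/112678225 6544274508/112678225; 6544274508/112678225 8725859344/112678225] with trace 545369009/4507129 and determinant 6400/37249
λ_max, λ_min = (545369009/4507129 ± √297413394694851681/20314211822641)/2 = 121, 6400/4507129
κ_2(A) = √(λ_max/λ_min) = √(121 / (6400/4507129)) = 291.9125


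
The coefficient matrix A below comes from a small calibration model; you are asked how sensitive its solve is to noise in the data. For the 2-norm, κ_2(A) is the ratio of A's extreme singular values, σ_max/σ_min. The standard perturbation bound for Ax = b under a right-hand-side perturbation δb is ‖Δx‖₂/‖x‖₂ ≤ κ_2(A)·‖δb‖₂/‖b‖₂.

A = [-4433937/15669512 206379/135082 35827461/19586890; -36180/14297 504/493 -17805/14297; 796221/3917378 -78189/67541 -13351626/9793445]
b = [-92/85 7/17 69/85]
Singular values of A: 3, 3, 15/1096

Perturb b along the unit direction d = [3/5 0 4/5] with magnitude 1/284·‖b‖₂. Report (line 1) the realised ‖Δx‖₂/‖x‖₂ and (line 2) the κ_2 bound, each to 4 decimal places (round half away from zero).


largest singular value 3, smallest 15/1096
κ_2(A) = 3 / (15/1096) = 219.2000
perturbation bound = 219.2000·1/284 = 0.7718
solve Ax = b  →  x = [-0.0634 -0.2414 -0.3999]
2-norm of b is 1.4142; of x, 0.4714
re-solving with b+δb shifts x by Δx of norm 0.3638
realised ‖Δx‖/‖x‖ = 0.7718
so the bound is sharp here: realised error equals the bound

0.7718
0.7718


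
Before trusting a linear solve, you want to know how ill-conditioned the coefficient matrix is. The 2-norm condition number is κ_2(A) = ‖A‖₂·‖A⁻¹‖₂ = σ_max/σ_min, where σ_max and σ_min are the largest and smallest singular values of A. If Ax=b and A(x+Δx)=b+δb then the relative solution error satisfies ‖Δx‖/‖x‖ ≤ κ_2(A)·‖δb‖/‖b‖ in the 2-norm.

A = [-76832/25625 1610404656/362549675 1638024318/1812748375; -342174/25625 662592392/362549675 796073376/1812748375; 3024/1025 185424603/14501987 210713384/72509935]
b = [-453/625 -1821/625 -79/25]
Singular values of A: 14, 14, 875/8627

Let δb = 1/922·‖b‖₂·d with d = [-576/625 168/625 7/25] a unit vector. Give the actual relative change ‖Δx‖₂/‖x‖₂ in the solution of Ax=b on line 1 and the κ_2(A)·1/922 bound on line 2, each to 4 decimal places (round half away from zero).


0.0047
0.1497

σ_max = 14, σ_min = 875/8627
condition number: 14 ÷ (875/8627) = 138.0320
worst-case relative error ≤ 138.0320 × 1/922 = 0.1497
solve Ax = b  →  x = [0.1620 1.9144 -9.6752]
2-norm of b is 4.3589; of x, 9.8641
δb = ε·‖b‖·d = [-0.0044 0.0013 0.0013]; solving A·Δx = δb gives ‖Δx‖ = 0.0466
realised ‖Δx‖/‖x‖ = 0.0047
tightness: 0.0047 against a bound of 0.1497 (unrounded ratio ≈ 0.0316)


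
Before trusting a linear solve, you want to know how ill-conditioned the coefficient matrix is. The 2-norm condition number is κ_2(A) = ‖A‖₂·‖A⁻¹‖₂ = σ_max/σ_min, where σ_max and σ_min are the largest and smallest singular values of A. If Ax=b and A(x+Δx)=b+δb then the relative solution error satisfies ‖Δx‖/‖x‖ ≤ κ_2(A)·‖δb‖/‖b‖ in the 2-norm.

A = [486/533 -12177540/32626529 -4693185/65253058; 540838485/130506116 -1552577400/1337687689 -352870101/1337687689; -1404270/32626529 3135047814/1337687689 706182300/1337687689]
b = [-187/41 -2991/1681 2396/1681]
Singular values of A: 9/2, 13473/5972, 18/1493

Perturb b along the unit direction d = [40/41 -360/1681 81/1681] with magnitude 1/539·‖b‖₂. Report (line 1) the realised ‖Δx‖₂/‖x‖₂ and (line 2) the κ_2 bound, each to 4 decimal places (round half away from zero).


0.0024
0.6925

σ_max = 9/2, σ_min = 18/1493
κ_2(A) = (9/2) / (18/1493) = 373.2500
bound on ‖Δx‖/‖x‖: κ·ε = 373.2500·1/539 = 0.6925
solve Ax = b  →  x = [-0.4449 73.4786 -323.5395]
‖b‖ = 5.0990, ‖x‖ = 331.7787
with δb = [0.0092 -0.0020 0.0005], A·Δx = δb → ‖Δx‖ = 0.7847
dividing the unrounded norms, ‖Δx‖/‖x‖ = 0.0024
tightness: 0.0024 against a bound of 0.6925 (unrounded ratio ≈ 0.0034)


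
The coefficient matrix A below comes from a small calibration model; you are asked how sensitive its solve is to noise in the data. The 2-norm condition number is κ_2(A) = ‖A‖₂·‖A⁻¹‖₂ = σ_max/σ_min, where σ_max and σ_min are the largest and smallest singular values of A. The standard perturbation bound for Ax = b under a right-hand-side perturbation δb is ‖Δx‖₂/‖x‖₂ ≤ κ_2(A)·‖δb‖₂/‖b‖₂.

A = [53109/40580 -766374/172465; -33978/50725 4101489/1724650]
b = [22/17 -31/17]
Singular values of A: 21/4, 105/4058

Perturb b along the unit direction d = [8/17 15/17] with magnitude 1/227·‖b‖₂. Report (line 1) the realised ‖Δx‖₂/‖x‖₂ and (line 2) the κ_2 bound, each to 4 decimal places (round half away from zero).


σ_max = 21/4, σ_min = 105/4058
condition number: (21/4) ÷ (105/4058) = 202.9000
bound on ‖Δx‖/‖x‖: κ·ε = 202.9000·1/227 = 0.8938
solve Ax = b  →  x = [-36.9950 -11.1870]
‖b‖₂ = 2.2361 and ‖x‖₂ = 38.6495
with δb = [0.0046 0.0087], A·Δx = δb → ‖Δx‖ = 0.3807
realised ‖Δx‖/‖x‖ = 0.0099
realised/bound (from unrounded values) ≈ 0.0110

0.0099
0.8938


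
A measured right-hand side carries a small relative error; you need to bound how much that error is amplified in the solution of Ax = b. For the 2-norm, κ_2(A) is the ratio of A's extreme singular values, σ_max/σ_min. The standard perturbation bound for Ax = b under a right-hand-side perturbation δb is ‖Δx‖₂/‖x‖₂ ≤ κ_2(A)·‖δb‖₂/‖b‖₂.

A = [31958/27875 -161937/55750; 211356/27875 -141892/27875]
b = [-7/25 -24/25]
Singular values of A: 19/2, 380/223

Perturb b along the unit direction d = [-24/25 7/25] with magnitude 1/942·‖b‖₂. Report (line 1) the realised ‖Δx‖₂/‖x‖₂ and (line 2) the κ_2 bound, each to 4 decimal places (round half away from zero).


σ_max = 19/2, σ_min = 380/223
κ = σ_max/σ_min = (19/2)/(380/223) = 5.5750
perturbation bound = 5.5750·1/942 = 0.0059
solve Ax = b  →  x = [-0.0842 0.0632]
2-norm of b is 1.0000; of x, 0.1053
with δb = [-0.0010 0.0003], A·Δx = δb → ‖Δx‖ = 0.0006
realised ‖Δx‖/‖x‖ = 0.0059
tightness: 0.0059 against a bound of 0.0059; the bound is attained (ratio 1)

0.0059
0.0059


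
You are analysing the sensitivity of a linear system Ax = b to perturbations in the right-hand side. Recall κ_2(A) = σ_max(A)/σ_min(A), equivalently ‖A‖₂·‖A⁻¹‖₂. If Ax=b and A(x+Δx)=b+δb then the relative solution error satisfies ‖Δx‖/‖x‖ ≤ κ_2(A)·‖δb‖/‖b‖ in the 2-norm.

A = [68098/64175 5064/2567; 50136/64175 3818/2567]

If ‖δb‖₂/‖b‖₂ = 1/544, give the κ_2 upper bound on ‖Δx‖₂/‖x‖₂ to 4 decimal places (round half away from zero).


0.3886

form AᵀA = [286038244/164737225 107253504/32947445; 107253504/32947445 40221220/6589489] with trace 4469096/570025 and determinant 784/570025
char-poly roots: 196/25 and 4/22801
κ_2(A) = √(λ_max/λ_min) = √((196/25) / (4/22801)) = 211.4000
κ_2(A)·‖δb‖/‖b‖ = 0.3886


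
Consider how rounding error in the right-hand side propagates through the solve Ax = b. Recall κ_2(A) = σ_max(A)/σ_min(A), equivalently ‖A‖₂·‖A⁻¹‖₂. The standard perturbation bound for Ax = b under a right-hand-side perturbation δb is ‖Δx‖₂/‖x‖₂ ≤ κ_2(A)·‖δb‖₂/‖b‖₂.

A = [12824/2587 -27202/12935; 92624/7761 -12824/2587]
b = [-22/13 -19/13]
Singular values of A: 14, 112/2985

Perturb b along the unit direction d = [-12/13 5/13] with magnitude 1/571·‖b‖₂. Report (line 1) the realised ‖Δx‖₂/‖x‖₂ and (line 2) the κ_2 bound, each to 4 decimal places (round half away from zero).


from the listed singular values, σ₁ = 14, σ_n = 112/2985
κ_2(A) = 14 / (112/2985) = 373.1250
κ_2(A)·‖δb‖/‖b‖ = 0.6535
solve Ax = b  →  x = [10.1188 24.6566]
2-norm of b is 2.2361; of x, 26.6522
Δx = A⁻¹·δb where δb = 1/571·2.2361·d; ‖Δx‖ = 0.1044
realised ‖Δx‖/‖x‖ = 0.0039
so the bound overstates the realised error by a factor of ≈ 166.8690 (computed from the unrounded values)

0.0039
0.6535


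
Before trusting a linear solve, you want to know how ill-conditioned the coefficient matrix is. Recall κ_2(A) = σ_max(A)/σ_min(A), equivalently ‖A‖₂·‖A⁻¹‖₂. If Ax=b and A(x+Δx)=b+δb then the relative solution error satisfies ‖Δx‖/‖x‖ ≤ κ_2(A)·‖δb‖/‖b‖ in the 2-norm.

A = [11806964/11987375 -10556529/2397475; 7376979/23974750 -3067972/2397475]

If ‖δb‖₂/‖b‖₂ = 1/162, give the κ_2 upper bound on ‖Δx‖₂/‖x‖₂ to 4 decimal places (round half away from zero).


M = AᵀA = [979259863609/919661820100 -217530784602/45983091005; -217530784602/45983091005 193364410753/9196618201]. tr(M)=12085485389/547092100, det(M)=4879681/547092100
λ_max, λ_min = (12085485389/547092100 ± √146048278548030000921/299309765882410000)/2 = 2209/100, 2209/5470921
σ_max=√(2209/100)=(47/10), σ_min=√(2209/5470921)=(47/2339) → κ = 233.9000
worst-case relative error ≤ 233.9000 × 1/162 = 1.4438

1.4438


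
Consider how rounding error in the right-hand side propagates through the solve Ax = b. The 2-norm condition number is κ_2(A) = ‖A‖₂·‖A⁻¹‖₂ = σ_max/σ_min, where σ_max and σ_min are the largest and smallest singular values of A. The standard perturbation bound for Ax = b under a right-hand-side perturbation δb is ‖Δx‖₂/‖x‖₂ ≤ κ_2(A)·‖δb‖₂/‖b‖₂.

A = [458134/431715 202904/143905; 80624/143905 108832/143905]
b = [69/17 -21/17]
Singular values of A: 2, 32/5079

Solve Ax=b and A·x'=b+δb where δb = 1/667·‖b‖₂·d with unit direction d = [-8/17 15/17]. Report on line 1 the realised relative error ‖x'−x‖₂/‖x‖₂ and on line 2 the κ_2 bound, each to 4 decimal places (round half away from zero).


from the listed singular values, σ₁ = 2, σ_n = 32/5079
κ = σ_max/σ_min = 2/(32/5079) = 317.4375
worst-case relative error ≤ 317.4375 × 1/667 = 0.4759
solve Ax = b  →  x = [381.8250 -284.4938]
‖b‖ = 4.2426, ‖x‖ = 476.1586
with δb = [-0.0030 0.0056], A·Δx = δb → ‖Δx‖ = 1.0096
relative error = 0.0021
so the bound overstates the realised error by a factor of ≈ 224.4633 (computed from the unrounded values)

0.0021
0.4759


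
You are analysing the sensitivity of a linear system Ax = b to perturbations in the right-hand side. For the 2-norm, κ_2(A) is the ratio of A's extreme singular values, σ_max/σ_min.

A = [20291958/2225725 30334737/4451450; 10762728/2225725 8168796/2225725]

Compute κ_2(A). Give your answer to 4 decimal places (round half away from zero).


327.3125

M = AᵀA = [1825605098532/17141355625 1369183854699/17141355625; 1369183854699/17141355625 4107658066497/68565422500]. tr(M)=18256125537/109704676, det(M)=4430766096/17141355625
solving λ² − 18256125537/109704676·λ + 4430766096/17141355625 = 0 gives λ = 16641/100, 1065024/685654225
so κ_2 = √((16641/100) / (1065024/685654225)) = 327.3125


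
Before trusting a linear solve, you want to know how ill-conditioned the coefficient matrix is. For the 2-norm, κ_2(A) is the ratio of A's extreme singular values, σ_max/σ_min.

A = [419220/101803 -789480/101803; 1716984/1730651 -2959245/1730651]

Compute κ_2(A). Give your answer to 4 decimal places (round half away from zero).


124.1500

form AᵀA = [31968148176/1781768521 -59922721080/1781768521; -59922721080/1781768521 112364465625/1781768521] with trace 499420809/6165289 and determinant 2624400/6165289
solving λ² − 499420809/6165289·λ + 2624400/6165289 = 0 gives λ = 81, 32400/6165289
κ_2(A) = √(λ_max/λ_min) = √(81 / (32400/6165289)) = 124.1500


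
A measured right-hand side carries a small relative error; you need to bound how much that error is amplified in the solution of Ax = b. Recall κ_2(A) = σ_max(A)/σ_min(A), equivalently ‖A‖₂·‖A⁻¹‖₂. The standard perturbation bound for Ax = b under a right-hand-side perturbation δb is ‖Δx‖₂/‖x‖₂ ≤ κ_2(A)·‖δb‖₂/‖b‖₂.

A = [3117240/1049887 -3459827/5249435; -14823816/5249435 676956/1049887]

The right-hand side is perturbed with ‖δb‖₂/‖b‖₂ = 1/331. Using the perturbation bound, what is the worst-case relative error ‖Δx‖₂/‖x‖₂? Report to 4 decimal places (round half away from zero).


1.0004

AᵀA = [550148812416/32766430225 -24756459336/6553286045; -24756459336/6553286045 27856288369/32766430225]; tr = 68769197/3898445, det = 1382976/487305625
solving λ² − 68769197/3898445·λ + 1382976/487305625 = 0 gives λ = 441/25, 3136/19492225
κ_2(A) = √(λ_max/λ_min) = √((441/25) / (3136/19492225)) = 331.1250
perturbation bound = 331.1250·1/331 = 1.0004


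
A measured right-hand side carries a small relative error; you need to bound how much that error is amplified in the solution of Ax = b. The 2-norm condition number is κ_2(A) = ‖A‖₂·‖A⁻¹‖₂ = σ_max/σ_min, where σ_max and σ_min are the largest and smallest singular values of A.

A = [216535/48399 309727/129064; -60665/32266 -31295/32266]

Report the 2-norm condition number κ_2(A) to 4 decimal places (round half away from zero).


AᵀA = [1305750325/55442916 464247355/36961944; 464247355/36961944 660360041/98565184]; tr = 92855521/3069504, det = 366025/12278016
char-poly roots: 121/4 and 3025/3069504
κ = σ_max/σ_min = (11/2)/(55/1752) = 175.2000

175.2000


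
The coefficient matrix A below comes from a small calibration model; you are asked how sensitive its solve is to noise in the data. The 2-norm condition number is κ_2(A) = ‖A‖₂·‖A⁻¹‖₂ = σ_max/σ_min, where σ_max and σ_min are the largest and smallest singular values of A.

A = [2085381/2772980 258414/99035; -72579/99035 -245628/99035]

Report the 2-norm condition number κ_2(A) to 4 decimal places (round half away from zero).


298.8125

M = AᵀA = [2016337581/1828636880 123431607/32654230; 123431607/32654230 30228516/2332445]. tr(M)=5143098825/365727376, det(M)=50625/22857961
char-poly roots: 225/16 and 3600/22857961
so κ_2 = √((225/16) / (3600/22857961)) = 298.8125


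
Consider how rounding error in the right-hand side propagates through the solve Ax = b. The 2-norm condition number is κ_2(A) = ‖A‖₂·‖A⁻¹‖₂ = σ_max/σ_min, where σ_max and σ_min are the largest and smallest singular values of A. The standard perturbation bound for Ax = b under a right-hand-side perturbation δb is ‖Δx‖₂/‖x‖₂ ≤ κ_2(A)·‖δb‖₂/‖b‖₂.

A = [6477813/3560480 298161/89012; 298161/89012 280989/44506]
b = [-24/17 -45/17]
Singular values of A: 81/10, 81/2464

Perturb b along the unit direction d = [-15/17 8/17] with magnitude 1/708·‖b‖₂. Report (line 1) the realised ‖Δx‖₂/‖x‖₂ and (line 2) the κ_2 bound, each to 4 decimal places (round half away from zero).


0.3480
0.3480

σ_max = 81/10, σ_min = 81/2464
condition number: (81/10) ÷ (81/2464) = 246.4000
bound on ‖Δx‖/‖x‖: κ·ε = 246.4000·1/708 = 0.3480
solve Ax = b  →  x = [-0.1743 -0.3268]
‖b‖ = 3.0000, ‖x‖ = 0.3704
re-solving with b+δb shifts x by Δx of norm 0.1289
dividing the unrounded norms, ‖Δx‖/‖x‖ = 0.3480
tightness: 0.3480 against a bound of 0.3480; the bound is attained (ratio 1)


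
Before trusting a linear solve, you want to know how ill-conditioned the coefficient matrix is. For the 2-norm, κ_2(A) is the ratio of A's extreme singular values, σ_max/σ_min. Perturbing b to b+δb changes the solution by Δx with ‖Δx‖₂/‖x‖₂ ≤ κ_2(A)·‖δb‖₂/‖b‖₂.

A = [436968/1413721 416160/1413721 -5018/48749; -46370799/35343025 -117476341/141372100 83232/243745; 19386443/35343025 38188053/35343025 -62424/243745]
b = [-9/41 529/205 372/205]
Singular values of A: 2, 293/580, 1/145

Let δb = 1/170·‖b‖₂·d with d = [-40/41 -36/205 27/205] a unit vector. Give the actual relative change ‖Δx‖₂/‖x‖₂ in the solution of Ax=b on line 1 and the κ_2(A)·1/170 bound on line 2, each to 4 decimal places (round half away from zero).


0.4526
1.7059

largest singular value 2, smallest 1/145
κ_2(A) = 2 / (1/145) = 290.0000
κ_2(A)·‖δb‖/‖b‖ = 1.7059
solve Ax = b  →  x = [-4.4488 3.9639 0.1098]
2-norm of b is 3.1623; of x, 5.9596
re-solving with b+δb shifts x by Δx of norm 2.6972
dividing the unrounded norms, ‖Δx‖/‖x‖ = 0.4526
realised/bound (from unrounded values) ≈ 0.2653


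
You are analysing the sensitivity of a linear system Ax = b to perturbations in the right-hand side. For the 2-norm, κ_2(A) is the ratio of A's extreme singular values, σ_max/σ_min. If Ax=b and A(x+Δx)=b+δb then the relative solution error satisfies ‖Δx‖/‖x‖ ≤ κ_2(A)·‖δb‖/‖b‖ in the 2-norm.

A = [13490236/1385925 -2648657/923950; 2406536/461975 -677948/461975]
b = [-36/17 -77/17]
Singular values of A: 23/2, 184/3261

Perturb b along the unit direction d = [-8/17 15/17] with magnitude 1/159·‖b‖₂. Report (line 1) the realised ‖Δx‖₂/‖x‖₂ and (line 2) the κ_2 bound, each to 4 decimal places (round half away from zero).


0.0105
1.2818

from the listed singular values, σ₁ = 23/2, σ_n = 184/3261
κ_2(A) = (23/2) / (184/3261) = 203.8125
worst-case relative error ≤ 203.8125 × 1/159 = 1.2818
solve Ax = b  →  x = [-15.2211 -50.9443]
‖b‖₂ = 5.0000 and ‖x‖₂ = 53.1696
Δx = A⁻¹·δb where δb = 1/159·5.0000·d; ‖Δx‖ = 0.5573
relative error = 0.0105
so the bound overstates the realised error by a factor of ≈ 122.2901 (computed from the unrounded values)


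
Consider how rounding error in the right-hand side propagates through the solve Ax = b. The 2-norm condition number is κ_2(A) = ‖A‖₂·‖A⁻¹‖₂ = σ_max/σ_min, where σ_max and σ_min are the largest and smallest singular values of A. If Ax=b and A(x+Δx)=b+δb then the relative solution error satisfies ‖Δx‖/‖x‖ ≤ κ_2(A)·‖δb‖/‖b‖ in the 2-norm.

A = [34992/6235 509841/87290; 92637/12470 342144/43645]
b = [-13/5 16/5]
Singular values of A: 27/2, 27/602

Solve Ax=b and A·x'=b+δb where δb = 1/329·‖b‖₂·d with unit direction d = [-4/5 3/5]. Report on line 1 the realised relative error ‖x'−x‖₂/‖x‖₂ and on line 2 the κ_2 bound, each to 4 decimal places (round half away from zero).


largest singular value 27/2, smallest 27/602
κ = σ_max/σ_min = (27/2)/(27/602) = 301.0000
worst-case relative error ≤ 301.0000 × 1/329 = 0.9149
solve Ax = b  →  x = [-64.5313 61.5607]
2-norm of b is 4.1231; of x, 89.1852
with δb = [-0.0100 0.0075], A·Δx = δb → ‖Δx‖ = 0.2794
relative error = 0.0031
tightness: 0.0031 against a bound of 0.9149 (unrounded ratio ≈ 0.0034)

0.0031
0.9149
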